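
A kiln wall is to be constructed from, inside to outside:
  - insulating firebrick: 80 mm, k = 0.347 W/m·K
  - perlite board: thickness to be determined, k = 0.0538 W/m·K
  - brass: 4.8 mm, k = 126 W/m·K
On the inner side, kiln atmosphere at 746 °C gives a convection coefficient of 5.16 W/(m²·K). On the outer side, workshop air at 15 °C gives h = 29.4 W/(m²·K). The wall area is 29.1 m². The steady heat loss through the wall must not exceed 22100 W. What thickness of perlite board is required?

L ≈ 27.1 mm

Thermal resistances in series:
R_inner film = 1/(h_i·A) = 1/(5.16×29.1) = 0.00666 K/W
R_insulating firebrick = L/(kA) = 0.08/(0.347×29.1) = 0.007923 K/W
R_brass = L/(kA) = 0.0048/(126×29.1) = 1.309×10^-6 K/W
R_outer film = 1/(h_o·A) = 1/(29.4×29.1) = 0.001169 K/W
Sum of the known resistances R_other = 0.01575 K/W
Required total resistance R_tot = ΔT/Q_allow = 731/22100 = 0.03308 K/W
R_perlite board = R_tot − R_other = 0.01732 K/W
L = R·k·A = 0.01732×0.0538×29.1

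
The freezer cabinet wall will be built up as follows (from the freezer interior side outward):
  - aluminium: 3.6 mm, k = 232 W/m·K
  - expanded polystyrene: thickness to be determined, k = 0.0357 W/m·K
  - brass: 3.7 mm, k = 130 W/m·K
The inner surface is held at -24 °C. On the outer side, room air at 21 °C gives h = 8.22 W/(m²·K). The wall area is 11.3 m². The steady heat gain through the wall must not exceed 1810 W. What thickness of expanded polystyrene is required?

Using the resistance-network approach (series):
R_aluminium = L/(kA) = 0.0036/(232×11.3) = 1.373×10^-6 K/W
R_brass = L/(kA) = 0.0037/(130×11.3) = 2.519×10^-6 K/W
R_outer film = 1/(h_o·A) = 1/(8.22×11.3) = 0.01077 K/W
Sum of the known resistances R_other = 0.01077 K/W
Required total resistance R_tot = ΔT/Q_allow = 45/1810 = 0.02486 K/W
R_expanded polystyrene = R_tot − R_other = 0.01409 K/W
L = R·k·A = 0.01409×0.0357×11.3

L ≈ 5.68 mm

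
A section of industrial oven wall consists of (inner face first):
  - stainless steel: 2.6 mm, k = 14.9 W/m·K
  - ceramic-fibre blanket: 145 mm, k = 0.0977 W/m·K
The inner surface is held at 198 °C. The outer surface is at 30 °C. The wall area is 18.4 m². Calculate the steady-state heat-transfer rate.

Treating each layer as a thermal resistance in series:
R_stainless steel = L/(kA) = 0.0026/(14.9×18.4) = 9.484×10^-6 K/W
R_ceramic-fibre blanket = L/(kA) = 0.145/(0.0977×18.4) = 0.08066 K/W
R_total = 0.08067 K/W
Q = ΔT / R_total = 168 / 0.08067

Q ≈ 2080 W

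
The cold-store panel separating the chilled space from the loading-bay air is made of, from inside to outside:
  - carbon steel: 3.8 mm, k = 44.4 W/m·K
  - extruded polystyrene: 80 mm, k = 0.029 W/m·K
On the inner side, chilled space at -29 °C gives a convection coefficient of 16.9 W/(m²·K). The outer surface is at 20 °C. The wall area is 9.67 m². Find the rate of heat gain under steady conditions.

Q ≈ 168 W

Series thermal resistances:
R_inner film = 1/(h_i·A) = 1/(16.9×9.67) = 0.006119 K/W
R_carbon steel = L/(kA) = 0.0038/(44.4×9.67) = 8.851×10^-6 K/W
R_extruded polystyrene = L/(kA) = 0.08/(0.029×9.67) = 0.2853 K/W
R_total = 0.2914 K/W
Q = ΔT / R_total = 49 / 0.2914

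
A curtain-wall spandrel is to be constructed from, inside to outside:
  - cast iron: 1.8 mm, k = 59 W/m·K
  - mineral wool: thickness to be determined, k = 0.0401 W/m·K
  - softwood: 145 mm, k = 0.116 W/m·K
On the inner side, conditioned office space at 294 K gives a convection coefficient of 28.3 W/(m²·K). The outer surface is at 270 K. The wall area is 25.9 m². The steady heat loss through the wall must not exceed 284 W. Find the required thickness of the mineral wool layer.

L ≈ 36.2 mm

Thermal resistances in series:
R_inner film = 1/(h_i·A) = 1/(28.3×25.9) = 0.001364 K/W
R_cast iron = L/(kA) = 0.0018/(59×25.9) = 1.178×10^-6 K/W
R_softwood = L/(kA) = 0.145/(0.116×25.9) = 0.04826 K/W
Sum of the known resistances R_other = 0.04963 K/W
Required total resistance R_tot = ΔT/Q_allow = 24/284 = 0.08451 K/W
R_mineral wool = R_tot − R_other = 0.03488 K/W
L = R·k·A = 0.03488×0.0401×25.9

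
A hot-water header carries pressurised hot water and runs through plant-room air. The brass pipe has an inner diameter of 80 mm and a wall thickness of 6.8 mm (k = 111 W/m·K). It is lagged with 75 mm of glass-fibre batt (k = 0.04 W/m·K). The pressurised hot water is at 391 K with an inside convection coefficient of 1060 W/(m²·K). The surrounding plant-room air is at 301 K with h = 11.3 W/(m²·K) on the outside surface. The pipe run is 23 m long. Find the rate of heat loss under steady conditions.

Per-layer cylindrical resistances, series-summed:
R_inner film = 1/(h_i·2πr₁L) = 1/(1060×2π×0.04×23) = 1.632×10^-4 K/W
R_brass pipe wall = ln(46.8/40)/(2π×111×23) = 9.788×10^-6 K/W
R_glass-fibre batt = ln(121.8/46.8)/(2π×0.04×23) = 0.1655 K/W
R_outer film = 1/(h_o·2πr_oL) = 1/(11.3×2π×0.1218×23) = 0.005028 K/W
R_total = 0.1707 K/W
Q = ΔT/R_total = 90/0.1707

Q ≈ 527 W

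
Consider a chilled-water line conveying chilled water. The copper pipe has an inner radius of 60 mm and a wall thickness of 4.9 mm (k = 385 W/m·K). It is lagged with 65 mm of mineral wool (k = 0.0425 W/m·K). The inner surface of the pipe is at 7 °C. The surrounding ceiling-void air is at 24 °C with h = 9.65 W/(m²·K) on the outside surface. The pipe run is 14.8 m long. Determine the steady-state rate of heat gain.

Q ≈ 92.3 W

For a radial system each layer contributes R = ln(r_out/r_in)/(2πkL); films add R = 1/(hA).
R_copper pipe wall = ln(64.9/60)/(2π×385×14.8) = 2.193×10^-6 K/W
R_mineral wool = ln(129.9/64.9)/(2π×0.0425×14.8) = 0.1756 K/W
R_outer film = 1/(h_o·2πr_oL) = 1/(9.65×2π×0.1299×14.8) = 0.008579 K/W
R_total = 0.1842 K/W
Q = ΔT/R_total = 17/0.1842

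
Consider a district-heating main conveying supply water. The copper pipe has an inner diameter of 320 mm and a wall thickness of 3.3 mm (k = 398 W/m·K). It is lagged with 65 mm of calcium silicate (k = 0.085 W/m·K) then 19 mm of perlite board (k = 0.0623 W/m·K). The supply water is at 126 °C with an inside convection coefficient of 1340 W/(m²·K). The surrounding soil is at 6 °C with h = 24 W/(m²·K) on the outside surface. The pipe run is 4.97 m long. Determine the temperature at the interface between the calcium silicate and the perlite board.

Radial resistances (cylindrical: R_cond = ln(r_o/r_i)/(2πkL), R_conv = 1/(h·2πrL)):
R_inner film = 1/(h_i·2πr₁L) = 1/(1340×2π×0.16×4.97) = 1.494×10^-4 K/W
R_copper pipe wall = ln(163.3/160)/(2π×398×4.97) = 1.643×10^-6 K/W
R_calcium silicate = ln(228.3/163.3)/(2π×0.085×4.97) = 0.1262 K/W
R_perlite board = ln(247.3/228.3)/(2π×0.0623×4.97) = 0.04109 K/W
R_outer film = 1/(h_o·2πr_oL) = 1/(24×2π×0.2473×4.97) = 0.005395 K/W
R_total = 0.1729 K/W
Q = ΔT/R_total = 120/0.1729
Q = 694 W
T_interface = T_inner − Q·ΣR(inner→interface) = 126 − 694×0.1264

T ≈ 38.3 °C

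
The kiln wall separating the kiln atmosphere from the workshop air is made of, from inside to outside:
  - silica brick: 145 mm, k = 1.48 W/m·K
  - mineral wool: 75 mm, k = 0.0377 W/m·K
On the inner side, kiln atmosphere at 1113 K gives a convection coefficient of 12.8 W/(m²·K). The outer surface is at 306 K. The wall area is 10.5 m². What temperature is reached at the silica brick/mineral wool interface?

T ≈ 1050 K

Using the resistance-network approach (series):
R_inner film = 1/(h_i·A) = 1/(12.8×10.5) = 0.00744 K/W
R_silica brick = L/(kA) = 0.145/(1.48×10.5) = 0.009331 K/W
R_mineral wool = L/(kA) = 0.075/(0.0377×10.5) = 0.1895 K/W
R_total = 0.2062 K/W;  Q = ΔT/R_total = 807/0.2062 = 3913 W
T_interface = T_inner − Q·ΣR(inner→interface) = 1113 − 3910×0.01677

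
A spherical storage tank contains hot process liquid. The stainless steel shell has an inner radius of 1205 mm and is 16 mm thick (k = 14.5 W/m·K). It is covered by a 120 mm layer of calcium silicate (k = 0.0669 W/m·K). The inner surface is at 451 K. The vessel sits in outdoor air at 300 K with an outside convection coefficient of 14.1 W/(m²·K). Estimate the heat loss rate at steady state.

Radial (spherical) resistances in series:
R_stainless steel shell = (1/1.205 − 1/1.221)/(4π×14.5) = 5.968×10^-5 K/W
R_calcium silicate = (1/1.221 − 1/1.341)/(4π×0.0669) = 0.08718 K/W
R_outer film = 1/(h·4πr_o²) = 1/(14.1×4π×1.341²) = 0.003138 K/W
R_total = 0.09037 K/W
Q = ΔT/R_total = 151/0.09037

Q ≈ 1670 W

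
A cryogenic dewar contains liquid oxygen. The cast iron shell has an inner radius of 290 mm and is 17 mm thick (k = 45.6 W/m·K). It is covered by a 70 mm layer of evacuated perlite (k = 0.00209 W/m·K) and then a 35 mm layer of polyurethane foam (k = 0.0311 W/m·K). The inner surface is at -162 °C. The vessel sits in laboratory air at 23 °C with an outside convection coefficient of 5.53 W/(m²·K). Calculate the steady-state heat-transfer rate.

Q ≈ 7.81 W

Each spherical layer contributes R = (1/r_i − 1/r_o)/(4πk):
R_cast iron shell = (1/0.29 − 1/0.307)/(4π×45.6) = 3.332×10^-4 K/W
R_evacuated perlite = (1/0.307 − 1/0.377)/(4π×0.00209) = 23.03 K/W
R_polyurethane foam = (1/0.377 − 1/0.412)/(4π×0.0311) = 0.5766 K/W
R_outer film = 1/(h·4πr_o²) = 1/(5.53×4π×0.412²) = 0.08478 K/W
R_total = 23.69 K/W
Q = ΔT/R_total = 185/23.69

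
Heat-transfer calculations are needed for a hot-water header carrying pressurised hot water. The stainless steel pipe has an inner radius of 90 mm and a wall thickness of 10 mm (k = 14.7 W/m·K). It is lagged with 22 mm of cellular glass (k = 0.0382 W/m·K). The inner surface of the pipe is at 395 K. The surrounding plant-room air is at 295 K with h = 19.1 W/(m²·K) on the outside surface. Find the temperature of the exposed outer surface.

For a radial system each layer contributes R = ln(r_out/r_in)/(2πkL); films add R = 1/(hA).
R_stainless steel pipe wall = ln(100/90)/(2π×14.7×1) = 0.001141 K/W
R_cellular glass = ln(122/100)/(2π×0.0382×1) = 0.8285 K/W
R_outer film = 1/(h_o·2πr_oL) = 1/(19.1×2π×0.122×1) = 0.0683 K/W
R_total = 0.8979 K/W
Q = ΔT/R_total = 100/0.8979
Q = 111 W/m
T_interface = T_inner − Q·ΣR(inner→interface) = 395 − 111×0.8296

T ≈ 303 K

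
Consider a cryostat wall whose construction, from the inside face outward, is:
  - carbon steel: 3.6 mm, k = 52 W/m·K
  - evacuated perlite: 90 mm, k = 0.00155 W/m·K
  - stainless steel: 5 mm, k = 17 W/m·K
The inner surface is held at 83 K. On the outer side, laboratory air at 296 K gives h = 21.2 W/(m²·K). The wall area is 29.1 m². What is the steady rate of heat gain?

Q ≈ 107 W

Treating each layer as a thermal resistance in series:
R_carbon steel = L/(kA) = 0.0036/(52×29.1) = 2.379×10^-6 K/W
R_evacuated perlite = L/(kA) = 0.09/(0.00155×29.1) = 1.995 K/W
R_stainless steel = L/(kA) = 0.005/(17×29.1) = 1.011×10^-5 K/W
R_outer film = 1/(h_o·A) = 1/(21.2×29.1) = 0.001621 K/W
R_total = 1.997 K/W
Q = ΔT / R_total = 213 / 1.997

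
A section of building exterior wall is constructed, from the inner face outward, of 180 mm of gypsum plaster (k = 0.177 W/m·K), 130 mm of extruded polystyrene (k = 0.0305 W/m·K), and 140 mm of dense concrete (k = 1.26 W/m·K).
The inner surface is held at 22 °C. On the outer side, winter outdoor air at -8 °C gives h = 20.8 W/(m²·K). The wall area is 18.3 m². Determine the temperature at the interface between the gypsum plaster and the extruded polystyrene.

Treating each layer as a thermal resistance in series:
R_gypsum plaster = L/(kA) = 0.18/(0.177×18.3) = 0.05557 K/W
R_extruded polystyrene = L/(kA) = 0.13/(0.0305×18.3) = 0.2329 K/W
R_dense concrete = L/(kA) = 0.14/(1.26×18.3) = 0.006072 K/W
R_outer film = 1/(h_o·A) = 1/(20.8×18.3) = 0.002627 K/W
R_total = 0.2972 K/W;  Q = ΔT/R_total = 30/0.2972 = 100.9 W
T_interface = T_inner − Q·ΣR(inner→interface) = 22 − 101×0.05557

T ≈ 16.4 °C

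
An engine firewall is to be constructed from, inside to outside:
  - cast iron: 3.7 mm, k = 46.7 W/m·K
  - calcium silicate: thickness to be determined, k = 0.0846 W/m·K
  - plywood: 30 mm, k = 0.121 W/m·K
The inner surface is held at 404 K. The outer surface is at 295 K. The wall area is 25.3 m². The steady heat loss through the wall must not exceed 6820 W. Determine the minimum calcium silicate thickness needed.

Treating each layer as a thermal resistance in series:
R_cast iron = L/(kA) = 0.0037/(46.7×25.3) = 3.132×10^-6 K/W
R_plywood = L/(kA) = 0.03/(0.121×25.3) = 0.0098 K/W
Sum of the known resistances R_other = 0.009803 K/W
Required total resistance R_tot = ΔT/Q_allow = 109/6820 = 0.01598 K/W
R_calcium silicate = R_tot − R_other = 0.00618 K/W
L = R·k·A = 0.00618×0.0846×25.3

L ≈ 13.2 mm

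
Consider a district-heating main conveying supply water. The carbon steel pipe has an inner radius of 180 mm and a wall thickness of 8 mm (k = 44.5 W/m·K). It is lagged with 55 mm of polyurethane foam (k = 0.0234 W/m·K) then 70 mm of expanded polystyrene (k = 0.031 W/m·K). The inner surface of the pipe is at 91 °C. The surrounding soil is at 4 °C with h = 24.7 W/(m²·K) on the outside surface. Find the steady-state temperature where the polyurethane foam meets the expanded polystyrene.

T ≈ 41.5 °C

Treating each annulus and film as a series resistance:
R_carbon steel pipe wall = ln(188/180)/(2π×44.5×1) = 1.555×10^-4 K/W
R_polyurethane foam = ln(243/188)/(2π×0.0234×1) = 1.745 K/W
R_expanded polystyrene = ln(313/243)/(2π×0.031×1) = 1.3 K/W
R_outer film = 1/(h_o·2πr_oL) = 1/(24.7×2π×0.313×1) = 0.02059 K/W
R_total = 3.066 K/W
Q = ΔT/R_total = 87/3.066
Q = 28.4 W/m
T_interface = T_inner − Q·ΣR(inner→interface) = 91 − 28.4×1.746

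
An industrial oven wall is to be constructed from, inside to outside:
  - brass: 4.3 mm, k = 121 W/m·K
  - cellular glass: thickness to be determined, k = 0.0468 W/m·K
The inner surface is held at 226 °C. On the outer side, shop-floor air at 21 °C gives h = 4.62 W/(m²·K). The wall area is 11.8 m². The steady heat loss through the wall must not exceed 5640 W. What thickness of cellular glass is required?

Thermal resistances in series:
R_brass = L/(kA) = 0.0043/(121×11.8) = 3.012×10^-6 K/W
R_outer film = 1/(h_o·A) = 1/(4.62×11.8) = 0.01834 K/W
Sum of the known resistances R_other = 0.01835 K/W
Required total resistance R_tot = ΔT/Q_allow = 205/5640 = 0.03635 K/W
R_cellular glass = R_tot − R_other = 0.018 K/W
L = R·k·A = 0.018×0.0468×11.8

L ≈ 9.94 mm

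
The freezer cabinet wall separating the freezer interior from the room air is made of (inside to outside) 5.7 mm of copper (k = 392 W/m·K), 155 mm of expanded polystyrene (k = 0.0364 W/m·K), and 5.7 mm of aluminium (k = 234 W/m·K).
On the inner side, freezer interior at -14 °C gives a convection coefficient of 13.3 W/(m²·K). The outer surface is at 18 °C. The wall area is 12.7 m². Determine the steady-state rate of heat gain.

Thermal resistances in series:
R_inner film = 1/(h_i·A) = 1/(13.3×12.7) = 0.00592 K/W
R_copper = L/(kA) = 0.0057/(392×12.7) = 1.145×10^-6 K/W
R_expanded polystyrene = L/(kA) = 0.155/(0.0364×12.7) = 0.3353 K/W
R_aluminium = L/(kA) = 0.0057/(234×12.7) = 1.918×10^-6 K/W
R_total = 0.3412 K/W
Q = ΔT / R_total = 32 / 0.3412

Q ≈ 93.8 W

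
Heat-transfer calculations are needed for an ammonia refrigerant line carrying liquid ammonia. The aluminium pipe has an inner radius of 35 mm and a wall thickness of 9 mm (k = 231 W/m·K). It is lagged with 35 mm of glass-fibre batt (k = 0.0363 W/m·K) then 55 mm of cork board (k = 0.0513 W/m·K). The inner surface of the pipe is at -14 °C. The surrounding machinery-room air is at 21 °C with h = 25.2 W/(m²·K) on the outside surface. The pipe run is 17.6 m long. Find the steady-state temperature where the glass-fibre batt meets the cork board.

T ≈ 7.12 °C

For a radial system each layer contributes R = ln(r_out/r_in)/(2πkL); films add R = 1/(hA).
R_aluminium pipe wall = ln(44/35)/(2π×231×17.6) = 8.958×10^-6 K/W
R_glass-fibre batt = ln(79/44)/(2π×0.0363×17.6) = 0.1458 K/W
R_cork board = ln(134/79)/(2π×0.0513×17.6) = 0.09314 K/W
R_outer film = 1/(h_o·2πr_oL) = 1/(25.2×2π×0.134×17.6) = 0.002678 K/W
R_total = 0.2416 K/W
Q = ΔT/R_total = 35/0.2416
Q = 145 W
T_interface = T_inner + Q·ΣR(inner→interface) = -14 + 145×0.1458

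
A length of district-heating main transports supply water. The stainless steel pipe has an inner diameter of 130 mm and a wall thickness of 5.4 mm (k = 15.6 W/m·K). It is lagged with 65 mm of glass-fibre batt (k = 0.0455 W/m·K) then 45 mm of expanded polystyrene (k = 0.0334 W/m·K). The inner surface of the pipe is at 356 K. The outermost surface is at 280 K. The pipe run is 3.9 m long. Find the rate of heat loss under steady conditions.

Q ≈ 81.1 W

For a radial system each layer contributes R = ln(r_out/r_in)/(2πkL); films add R = 1/(hA).
R_stainless steel pipe wall = ln(70.4/65)/(2π×15.6×3.9) = 2.088×10^-4 K/W
R_glass-fibre batt = ln(135.4/70.4)/(2π×0.0455×3.9) = 0.5866 K/W
R_expanded polystyrene = ln(180.4/135.4)/(2π×0.0334×3.9) = 0.3506 K/W
R_total = 0.9374 K/W
Q = ΔT/R_total = 76/0.9374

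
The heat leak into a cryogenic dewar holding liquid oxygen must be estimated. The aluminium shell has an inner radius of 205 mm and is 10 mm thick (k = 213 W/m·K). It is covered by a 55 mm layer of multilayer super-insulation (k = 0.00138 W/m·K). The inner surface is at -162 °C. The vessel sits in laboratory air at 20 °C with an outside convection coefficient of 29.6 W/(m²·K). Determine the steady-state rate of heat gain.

For a spherical shell R = (1/r₁ − 1/r₂)/(4πk); film R = 1/(h·4πr²). In series:
R_aluminium shell = (1/0.205 − 1/0.215)/(4π×213) = 8.477×10^-5 K/W
R_multilayer super-insulation = (1/0.215 − 1/0.27)/(4π×0.00138) = 54.64 K/W
R_outer film = 1/(h·4πr_o²) = 1/(29.6×4π×0.27²) = 0.03688 K/W
R_total = 54.67 K/W
Q = ΔT/R_total = 182/54.67

Q ≈ 3.33 W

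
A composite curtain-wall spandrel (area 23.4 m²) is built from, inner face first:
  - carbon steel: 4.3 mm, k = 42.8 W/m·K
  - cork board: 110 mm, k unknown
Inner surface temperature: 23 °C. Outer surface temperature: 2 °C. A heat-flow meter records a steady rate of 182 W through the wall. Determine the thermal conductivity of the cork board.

k ≈ 0.0407 W/(m·K)

Thermal resistances in series:
R_carbon steel = L/(kA) = 0.0043/(42.8×23.4) = 4.293×10^-6 K/W
Sum of known resistances R_other = 4.293×10^-6 K/W
Total R = ΔT/Q = 21/182 = 0.1154 K/W
R_cork board = R_total − R_other = 0.1154 K/W
k = L/(R·A) = 0.11/(0.1154×23.4)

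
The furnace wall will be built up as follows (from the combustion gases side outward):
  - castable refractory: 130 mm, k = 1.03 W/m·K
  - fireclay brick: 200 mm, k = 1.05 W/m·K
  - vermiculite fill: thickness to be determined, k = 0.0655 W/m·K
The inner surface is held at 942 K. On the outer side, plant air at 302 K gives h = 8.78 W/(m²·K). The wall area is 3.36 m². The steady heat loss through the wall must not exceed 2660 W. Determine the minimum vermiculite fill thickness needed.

Series thermal resistances:
R_castable refractory = L/(kA) = 0.13/(1.03×3.36) = 0.03756 K/W
R_fireclay brick = L/(kA) = 0.2/(1.05×3.36) = 0.05669 K/W
R_outer film = 1/(h_o·A) = 1/(8.78×3.36) = 0.0339 K/W
Sum of the known resistances R_other = 0.1282 K/W
Required total resistance R_tot = ΔT/Q_allow = 640/2660 = 0.2406 K/W
R_vermiculite fill = R_tot − R_other = 0.1125 K/W
L = R·k·A = 0.1125×0.0655×3.36

L ≈ 24.7 mm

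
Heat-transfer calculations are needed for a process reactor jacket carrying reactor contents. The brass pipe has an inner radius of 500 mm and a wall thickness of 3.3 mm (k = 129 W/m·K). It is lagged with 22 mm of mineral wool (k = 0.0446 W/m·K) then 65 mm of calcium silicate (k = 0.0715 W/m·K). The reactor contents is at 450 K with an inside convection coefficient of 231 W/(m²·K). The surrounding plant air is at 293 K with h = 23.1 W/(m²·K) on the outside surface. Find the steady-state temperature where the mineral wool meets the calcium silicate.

T ≈ 393 K

Treating each annulus and film as a series resistance:
R_inner film = 1/(h_i·2πr₁L) = 1/(231×2π×0.5×1) = 0.001378 K/W
R_brass pipe wall = ln(503.3/500)/(2π×129×1) = 8.116×10^-6 K/W
R_mineral wool = ln(525.3/503.3)/(2π×0.0446×1) = 0.1527 K/W
R_calcium silicate = ln(590.3/525.3)/(2π×0.0715×1) = 0.2597 K/W
R_outer film = 1/(h_o·2πr_oL) = 1/(23.1×2π×0.5903×1) = 0.01167 K/W
R_total = 0.4254 K/W
Q = ΔT/R_total = 157/0.4254
Q = 369 W/m
T_interface = T_inner − Q·ΣR(inner→interface) = 450 − 369×0.1541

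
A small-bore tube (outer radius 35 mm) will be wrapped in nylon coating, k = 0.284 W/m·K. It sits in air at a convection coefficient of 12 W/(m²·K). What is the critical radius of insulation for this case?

r_cr ≈ 23.7 mm

For a cylinder r_cr = k/h = 0.284/12
r_cr = 23.7 mm; since the bare radius (35 mm) is above r_cr, any added insulation will reduce heat loss.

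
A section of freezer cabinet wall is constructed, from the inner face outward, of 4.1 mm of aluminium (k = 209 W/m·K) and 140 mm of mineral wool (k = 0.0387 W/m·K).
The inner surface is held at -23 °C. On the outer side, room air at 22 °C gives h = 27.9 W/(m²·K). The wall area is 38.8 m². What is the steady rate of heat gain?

Treating each layer as a thermal resistance in series:
R_aluminium = L/(kA) = 0.0041/(209×38.8) = 5.056×10^-7 K/W
R_mineral wool = L/(kA) = 0.14/(0.0387×38.8) = 0.09324 K/W
R_outer film = 1/(h_o·A) = 1/(27.9×38.8) = 9.238×10^-4 K/W
R_total = 0.09416 K/W
Q = ΔT / R_total = 45 / 0.09416

Q ≈ 478 W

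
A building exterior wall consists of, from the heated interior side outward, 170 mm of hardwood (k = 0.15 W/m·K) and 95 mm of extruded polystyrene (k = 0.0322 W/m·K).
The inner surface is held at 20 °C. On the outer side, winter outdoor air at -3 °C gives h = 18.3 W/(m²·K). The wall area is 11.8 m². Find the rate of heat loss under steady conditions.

Q ≈ 65.6 W

Using the resistance-network approach (series):
R_hardwood = L/(kA) = 0.17/(0.15×11.8) = 0.09605 K/W
R_extruded polystyrene = L/(kA) = 0.095/(0.0322×11.8) = 0.25 K/W
R_outer film = 1/(h_o·A) = 1/(18.3×11.8) = 0.004631 K/W
R_total = 0.3507 K/W
Q = ΔT / R_total = 23 / 0.3507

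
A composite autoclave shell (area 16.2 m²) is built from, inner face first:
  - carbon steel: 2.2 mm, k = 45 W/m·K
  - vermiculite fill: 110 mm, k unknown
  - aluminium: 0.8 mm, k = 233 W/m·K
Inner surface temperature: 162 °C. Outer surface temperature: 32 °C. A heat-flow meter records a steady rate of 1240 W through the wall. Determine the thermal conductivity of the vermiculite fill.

k ≈ 0.0648 W/(m·K)

Model the wall as resistances in series:
R_carbon steel = L/(kA) = 0.0022/(45×16.2) = 3.018×10^-6 K/W
R_aluminium = L/(kA) = 0.0008/(233×16.2) = 2.119×10^-7 K/W
Sum of known resistances R_other = 3.23×10^-6 K/W
Total R = ΔT/Q = 130/1240 = 0.1048 K/W
R_vermiculite fill = R_total − R_other = 0.1048 K/W
k = L/(R·A) = 0.11/(0.1048×16.2)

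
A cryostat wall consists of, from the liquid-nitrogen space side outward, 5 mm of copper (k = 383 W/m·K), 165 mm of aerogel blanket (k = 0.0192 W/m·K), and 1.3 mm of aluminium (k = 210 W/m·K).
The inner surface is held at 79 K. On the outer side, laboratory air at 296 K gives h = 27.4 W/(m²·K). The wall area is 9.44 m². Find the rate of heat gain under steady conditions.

Q ≈ 237 W

Thermal resistances in series:
R_copper = L/(kA) = 0.005/(383×9.44) = 1.383×10^-6 K/W
R_aerogel blanket = L/(kA) = 0.165/(0.0192×9.44) = 0.9104 K/W
R_aluminium = L/(kA) = 0.0013/(210×9.44) = 6.558×10^-7 K/W
R_outer film = 1/(h_o·A) = 1/(27.4×9.44) = 0.003866 K/W
R_total = 0.9142 K/W
Q = ΔT / R_total = 217 / 0.9142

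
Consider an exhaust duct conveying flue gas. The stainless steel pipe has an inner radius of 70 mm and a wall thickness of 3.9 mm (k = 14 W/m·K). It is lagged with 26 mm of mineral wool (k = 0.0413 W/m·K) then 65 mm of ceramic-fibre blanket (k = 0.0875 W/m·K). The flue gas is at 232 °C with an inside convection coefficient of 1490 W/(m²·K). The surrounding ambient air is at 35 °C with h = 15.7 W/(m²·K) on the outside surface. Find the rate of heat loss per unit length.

Treating each annulus and film as a series resistance:
R_inner film = 1/(h_i·2πr₁L) = 1/(1490×2π×0.07×1) = 0.001526 K/W
R_stainless steel pipe wall = ln(73.9/70)/(2π×14×1) = 6.164×10^-4 K/W
R_mineral wool = ln(99.9/73.9)/(2π×0.0413×1) = 1.162 K/W
R_ceramic-fibre blanket = ln(164.9/99.9)/(2π×0.0875×1) = 0.9116 K/W
R_outer film = 1/(h_o·2πr_oL) = 1/(15.7×2π×0.1649×1) = 0.06148 K/W
R_total = 2.137 K/W
Q = ΔT/R_total = 197/2.137

q′ ≈ 92.2 W/m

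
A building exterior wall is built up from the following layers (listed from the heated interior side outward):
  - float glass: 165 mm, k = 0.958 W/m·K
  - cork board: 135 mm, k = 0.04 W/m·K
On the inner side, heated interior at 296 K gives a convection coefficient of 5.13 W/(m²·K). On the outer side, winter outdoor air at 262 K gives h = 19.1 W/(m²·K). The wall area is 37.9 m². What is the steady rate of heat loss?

Model the wall as resistances in series:
R_inner film = 1/(h_i·A) = 1/(5.13×37.9) = 0.005143 K/W
R_float glass = L/(kA) = 0.165/(0.958×37.9) = 0.004544 K/W
R_cork board = L/(kA) = 0.135/(0.04×37.9) = 0.08905 K/W
R_outer film = 1/(h_o·A) = 1/(19.1×37.9) = 0.001381 K/W
R_total = 0.1001 K/W
Q = ΔT / R_total = 34 / 0.1001

Q ≈ 340 W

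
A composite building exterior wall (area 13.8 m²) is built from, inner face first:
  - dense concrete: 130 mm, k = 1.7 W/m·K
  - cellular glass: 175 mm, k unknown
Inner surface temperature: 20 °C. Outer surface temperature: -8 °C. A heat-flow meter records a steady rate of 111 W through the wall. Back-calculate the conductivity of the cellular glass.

Series thermal resistances:
R_dense concrete = L/(kA) = 0.13/(1.7×13.8) = 0.005541 K/W
Sum of known resistances R_other = 0.005541 K/W
Total R = ΔT/Q = 28/111 = 0.2523 K/W
R_cellular glass = R_total − R_other = 0.2467 K/W
k = L/(R·A) = 0.175/(0.2467×13.8)

k ≈ 0.0514 W/(m·K)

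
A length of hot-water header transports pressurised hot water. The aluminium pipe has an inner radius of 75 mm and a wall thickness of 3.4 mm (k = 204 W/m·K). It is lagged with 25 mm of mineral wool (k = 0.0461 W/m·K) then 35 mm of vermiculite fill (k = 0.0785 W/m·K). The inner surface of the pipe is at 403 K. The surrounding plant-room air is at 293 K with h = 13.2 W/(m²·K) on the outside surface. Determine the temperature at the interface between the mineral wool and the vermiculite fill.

For a radial system each layer contributes R = ln(r_out/r_in)/(2πkL); films add R = 1/(hA).
R_aluminium pipe wall = ln(78.4/75)/(2π×204×1) = 3.459×10^-5 K/W
R_mineral wool = ln(103.4/78.4)/(2π×0.0461×1) = 0.9556 K/W
R_vermiculite fill = ln(138.4/103.4)/(2π×0.0785×1) = 0.5911 K/W
R_outer film = 1/(h_o·2πr_oL) = 1/(13.2×2π×0.1384×1) = 0.08712 K/W
R_total = 1.634 K/W
Q = ΔT/R_total = 110/1.634
Q = 67.3 W/m
T_interface = T_inner − Q·ΣR(inner→interface) = 403 − 67.3×0.9556

T ≈ 339 K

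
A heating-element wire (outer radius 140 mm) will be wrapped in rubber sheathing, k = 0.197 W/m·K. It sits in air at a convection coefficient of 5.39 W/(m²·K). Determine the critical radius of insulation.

For a cylinder r_cr = k/h = 0.197/5.39
r_cr = 36.5 mm; since the bare radius (140 mm) is above r_cr, any added insulation will reduce heat loss.

r_cr ≈ 36.5 mm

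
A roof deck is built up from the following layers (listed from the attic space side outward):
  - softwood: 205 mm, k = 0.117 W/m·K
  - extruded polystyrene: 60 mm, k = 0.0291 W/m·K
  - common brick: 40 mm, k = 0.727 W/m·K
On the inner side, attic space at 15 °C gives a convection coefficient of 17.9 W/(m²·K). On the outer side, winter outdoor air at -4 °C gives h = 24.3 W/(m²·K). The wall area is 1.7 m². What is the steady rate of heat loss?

Q ≈ 8.14 W

Treating each layer as a thermal resistance in series:
R_inner film = 1/(h_i·A) = 1/(17.9×1.7) = 0.03286 K/W
R_softwood = L/(kA) = 0.205/(0.117×1.7) = 1.031 K/W
R_extruded polystyrene = L/(kA) = 0.06/(0.0291×1.7) = 1.213 K/W
R_common brick = L/(kA) = 0.04/(0.727×1.7) = 0.03237 K/W
R_outer film = 1/(h_o·A) = 1/(24.3×1.7) = 0.02421 K/W
R_total = 2.333 K/W
Q = ΔT / R_total = 19 / 2.333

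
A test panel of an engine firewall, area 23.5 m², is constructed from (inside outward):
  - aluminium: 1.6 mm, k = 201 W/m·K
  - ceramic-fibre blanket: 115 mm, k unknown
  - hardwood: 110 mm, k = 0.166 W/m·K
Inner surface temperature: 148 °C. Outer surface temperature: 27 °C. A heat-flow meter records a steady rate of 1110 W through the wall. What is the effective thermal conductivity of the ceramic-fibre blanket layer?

Model the wall as resistances in series:
R_aluminium = L/(kA) = 0.0016/(201×23.5) = 3.387×10^-7 K/W
R_hardwood = L/(kA) = 0.11/(0.166×23.5) = 0.0282 K/W
Sum of known resistances R_other = 0.0282 K/W
Total R = ΔT/Q = 121/1110 = 0.109 K/W
R_ceramic-fibre blanket = R_total − R_other = 0.08081 K/W
k = L/(R·A) = 0.115/(0.08081×23.5)

k ≈ 0.0606 W/(m·K)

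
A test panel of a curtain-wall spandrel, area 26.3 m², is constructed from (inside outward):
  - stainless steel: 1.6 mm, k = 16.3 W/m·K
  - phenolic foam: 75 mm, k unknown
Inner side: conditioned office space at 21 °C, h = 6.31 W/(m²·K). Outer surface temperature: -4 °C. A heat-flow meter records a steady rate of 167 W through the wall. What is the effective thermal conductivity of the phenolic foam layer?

Series thermal resistances:
R_inner film = 1/(h_i·A) = 1/(6.31×26.3) = 0.006026 K/W
R_stainless steel = L/(kA) = 0.0016/(16.3×26.3) = 3.732×10^-6 K/W
Sum of known resistances R_other = 0.00603 K/W
Total R = ΔT/Q = 25/167 = 0.1497 K/W
R_phenolic foam = R_total − R_other = 0.1437 K/W
k = L/(R·A) = 0.075/(0.1437×26.3)

k ≈ 0.0198 W/(m·K)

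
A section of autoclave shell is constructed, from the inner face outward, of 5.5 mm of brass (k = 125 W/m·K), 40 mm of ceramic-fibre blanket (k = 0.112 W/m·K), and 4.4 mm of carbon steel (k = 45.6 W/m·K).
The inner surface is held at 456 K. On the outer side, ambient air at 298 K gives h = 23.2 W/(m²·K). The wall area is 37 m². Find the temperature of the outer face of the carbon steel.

T ≈ 315 K

Thermal resistances in series:
R_brass = L/(kA) = 0.0055/(125×37) = 1.189×10^-6 K/W
R_ceramic-fibre blanket = L/(kA) = 0.04/(0.112×37) = 0.009653 K/W
R_carbon steel = L/(kA) = 0.0044/(45.6×37) = 2.608×10^-6 K/W
R_outer film = 1/(h_o·A) = 1/(23.2×37) = 0.001165 K/W
R_total = 0.01082 K/W;  Q = ΔT/R_total = 158/0.01082 = 14600 W
T_interface = T_inner − Q·ΣR(inner→interface) = 456 − 14600×0.009656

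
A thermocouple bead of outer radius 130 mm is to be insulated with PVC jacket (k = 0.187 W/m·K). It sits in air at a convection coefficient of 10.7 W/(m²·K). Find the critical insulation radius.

r_cr ≈ 35 mm

For a sphere r_cr = 2k/h = 2×0.187/10.7
r_cr = 35 mm; since the bare radius (130 mm) is above r_cr, any added insulation will reduce heat loss.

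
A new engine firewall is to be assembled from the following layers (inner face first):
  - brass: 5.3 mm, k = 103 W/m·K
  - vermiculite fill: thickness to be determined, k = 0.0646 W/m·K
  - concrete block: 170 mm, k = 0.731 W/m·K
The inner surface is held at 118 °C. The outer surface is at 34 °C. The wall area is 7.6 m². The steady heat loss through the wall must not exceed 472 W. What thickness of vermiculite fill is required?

L ≈ 72.3 mm

Thermal resistances in series:
R_brass = L/(kA) = 0.0053/(103×7.6) = 6.771×10^-6 K/W
R_concrete block = L/(kA) = 0.17/(0.731×7.6) = 0.0306 K/W
Sum of the known resistances R_other = 0.03061 K/W
Required total resistance R_tot = ΔT/Q_allow = 84/472 = 0.178 K/W
R_vermiculite fill = R_tot − R_other = 0.1474 K/W
L = R·k·A = 0.1474×0.0646×7.6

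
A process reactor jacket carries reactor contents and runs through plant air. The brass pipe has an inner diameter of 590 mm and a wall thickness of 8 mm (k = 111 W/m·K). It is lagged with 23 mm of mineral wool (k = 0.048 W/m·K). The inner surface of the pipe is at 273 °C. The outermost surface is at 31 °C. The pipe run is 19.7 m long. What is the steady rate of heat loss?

Treating each annulus and film as a series resistance:
R_brass pipe wall = ln(303/295)/(2π×111×19.7) = 1.947×10^-6 K/W
R_mineral wool = ln(326/303)/(2π×0.048×19.7) = 0.01231 K/W
R_total = 0.01232 K/W
Q = ΔT/R_total = 242/0.01232

Q ≈ 19600 W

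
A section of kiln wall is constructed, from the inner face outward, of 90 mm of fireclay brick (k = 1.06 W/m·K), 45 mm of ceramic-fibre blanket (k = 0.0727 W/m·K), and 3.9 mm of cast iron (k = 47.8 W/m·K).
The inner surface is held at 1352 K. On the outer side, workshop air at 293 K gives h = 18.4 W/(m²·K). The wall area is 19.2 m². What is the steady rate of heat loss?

Series thermal resistances:
R_fireclay brick = L/(kA) = 0.09/(1.06×19.2) = 0.004422 K/W
R_ceramic-fibre blanket = L/(kA) = 0.045/(0.0727×19.2) = 0.03224 K/W
R_cast iron = L/(kA) = 0.0039/(47.8×19.2) = 4.249×10^-6 K/W
R_outer film = 1/(h_o·A) = 1/(18.4×19.2) = 0.002831 K/W
R_total = 0.0395 K/W
Q = ΔT / R_total = 1059 / 0.0395

Q ≈ 26800 W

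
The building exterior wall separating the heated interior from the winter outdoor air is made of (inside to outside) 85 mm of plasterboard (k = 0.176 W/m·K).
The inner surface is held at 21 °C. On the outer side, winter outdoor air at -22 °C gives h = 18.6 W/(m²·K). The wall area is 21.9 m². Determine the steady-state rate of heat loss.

Q ≈ 1750 W

Thermal resistances in series:
R_plasterboard = L/(kA) = 0.085/(0.176×21.9) = 0.02205 K/W
R_outer film = 1/(h_o·A) = 1/(18.6×21.9) = 0.002455 K/W
R_total = 0.02451 K/W
Q = ΔT / R_total = 43 / 0.02451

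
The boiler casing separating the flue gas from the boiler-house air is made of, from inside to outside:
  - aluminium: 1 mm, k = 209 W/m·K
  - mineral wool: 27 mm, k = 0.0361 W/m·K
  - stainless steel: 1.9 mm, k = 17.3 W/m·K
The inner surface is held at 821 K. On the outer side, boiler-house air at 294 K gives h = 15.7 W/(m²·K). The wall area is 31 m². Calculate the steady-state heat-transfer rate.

Q ≈ 20100 W

Thermal resistances in series:
R_aluminium = L/(kA) = 0.001/(209×31) = 1.543×10^-7 K/W
R_mineral wool = L/(kA) = 0.027/(0.0361×31) = 0.02413 K/W
R_stainless steel = L/(kA) = 0.0019/(17.3×31) = 3.543×10^-6 K/W
R_outer film = 1/(h_o·A) = 1/(15.7×31) = 0.002055 K/W
R_total = 0.02618 K/W
Q = ΔT / R_total = 527 / 0.02618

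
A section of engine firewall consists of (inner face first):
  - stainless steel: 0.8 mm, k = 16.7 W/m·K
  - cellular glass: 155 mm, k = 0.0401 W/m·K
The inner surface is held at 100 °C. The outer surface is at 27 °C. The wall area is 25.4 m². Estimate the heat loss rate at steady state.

Q ≈ 480 W

Thermal resistances in series:
R_stainless steel = L/(kA) = 0.0008/(16.7×25.4) = 1.886×10^-6 K/W
R_cellular glass = L/(kA) = 0.155/(0.0401×25.4) = 0.1522 K/W
R_total = 0.1522 K/W
Q = ΔT / R_total = 73 / 0.1522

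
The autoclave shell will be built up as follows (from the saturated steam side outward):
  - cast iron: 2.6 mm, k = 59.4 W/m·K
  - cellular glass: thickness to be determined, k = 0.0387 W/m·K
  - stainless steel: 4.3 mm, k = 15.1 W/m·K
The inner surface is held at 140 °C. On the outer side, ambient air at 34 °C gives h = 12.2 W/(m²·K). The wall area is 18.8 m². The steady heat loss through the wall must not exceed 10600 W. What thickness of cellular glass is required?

L ≈ 4.09 mm

Series thermal resistances:
R_cast iron = L/(kA) = 0.0026/(59.4×18.8) = 2.328×10^-6 K/W
R_stainless steel = L/(kA) = 0.0043/(15.1×18.8) = 1.515×10^-5 K/W
R_outer film = 1/(h_o·A) = 1/(12.2×18.8) = 0.00436 K/W
Sum of the known resistances R_other = 0.004377 K/W
Required total resistance R_tot = ΔT/Q_allow = 106/10600 = 0.01 K/W
R_cellular glass = R_tot − R_other = 0.005623 K/W
L = R·k·A = 0.005623×0.0387×18.8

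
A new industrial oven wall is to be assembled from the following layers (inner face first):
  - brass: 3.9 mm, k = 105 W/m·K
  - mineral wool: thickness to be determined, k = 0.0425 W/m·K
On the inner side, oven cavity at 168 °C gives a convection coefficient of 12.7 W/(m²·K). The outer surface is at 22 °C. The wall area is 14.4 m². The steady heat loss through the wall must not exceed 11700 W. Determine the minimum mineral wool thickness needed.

Model the wall as resistances in series:
R_inner film = 1/(h_i·A) = 1/(12.7×14.4) = 0.005468 K/W
R_brass = L/(kA) = 0.0039/(105×14.4) = 2.579×10^-6 K/W
Sum of the known resistances R_other = 0.005471 K/W
Required total resistance R_tot = ΔT/Q_allow = 146/11700 = 0.01248 K/W
R_mineral wool = R_tot − R_other = 0.007008 K/W
L = R·k·A = 0.007008×0.0425×14.4

L ≈ 4.29 mm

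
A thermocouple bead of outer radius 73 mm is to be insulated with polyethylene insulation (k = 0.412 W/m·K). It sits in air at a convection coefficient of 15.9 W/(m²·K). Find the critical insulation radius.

r_cr ≈ 51.8 mm

For a sphere r_cr = 2k/h = 2×0.412/15.9
r_cr = 51.8 mm; since the bare radius (73 mm) is above r_cr, any added insulation will reduce heat loss.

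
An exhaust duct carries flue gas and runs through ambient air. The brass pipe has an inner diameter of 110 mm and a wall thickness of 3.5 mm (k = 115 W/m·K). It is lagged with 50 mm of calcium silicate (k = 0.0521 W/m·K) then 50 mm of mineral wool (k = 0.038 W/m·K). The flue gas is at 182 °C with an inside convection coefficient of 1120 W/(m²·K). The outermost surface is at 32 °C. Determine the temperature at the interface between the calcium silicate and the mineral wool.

T ≈ 100 °C

Treating each annulus and film as a series resistance:
R_inner film = 1/(h_i·2πr₁L) = 1/(1120×2π×0.055×1) = 0.002584 K/W
R_brass pipe wall = ln(58.5/55)/(2π×115×1) = 8.538×10^-5 K/W
R_calcium silicate = ln(108.5/58.5)/(2π×0.0521×1) = 1.887 K/W
R_mineral wool = ln(158.5/108.5)/(2π×0.038×1) = 1.587 K/W
R_total = 3.477 K/W
Q = ΔT/R_total = 150/3.477
Q = 43.1 W/m
T_interface = T_inner − Q·ΣR(inner→interface) = 182 − 43.1×1.89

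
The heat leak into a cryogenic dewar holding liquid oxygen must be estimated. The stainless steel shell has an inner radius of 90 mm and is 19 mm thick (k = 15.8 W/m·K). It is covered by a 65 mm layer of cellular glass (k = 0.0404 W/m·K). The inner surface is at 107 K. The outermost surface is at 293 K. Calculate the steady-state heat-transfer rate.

Radial (spherical) resistances in series:
R_stainless steel shell = (1/0.09 − 1/0.109)/(4π×15.8) = 0.009755 K/W
R_cellular glass = (1/0.109 − 1/0.174)/(4π×0.0404) = 6.751 K/W
R_total = 6.76 K/W
Q = ΔT/R_total = 186/6.76

Q ≈ 27.5 W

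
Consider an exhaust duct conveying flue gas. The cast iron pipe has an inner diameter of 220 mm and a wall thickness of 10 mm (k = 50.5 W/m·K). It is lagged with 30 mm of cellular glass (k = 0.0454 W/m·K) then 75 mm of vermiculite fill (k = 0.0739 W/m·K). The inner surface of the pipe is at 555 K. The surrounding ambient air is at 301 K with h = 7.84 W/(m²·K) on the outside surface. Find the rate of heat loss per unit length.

Radial resistances (cylindrical: R_cond = ln(r_o/r_i)/(2πkL), R_conv = 1/(h·2πrL)):
R_cast iron pipe wall = ln(120/110)/(2π×50.5×1) = 2.742×10^-4 K/W
R_cellular glass = ln(150/120)/(2π×0.0454×1) = 0.7823 K/W
R_vermiculite fill = ln(225/150)/(2π×0.0739×1) = 0.8732 K/W
R_outer film = 1/(h_o·2πr_oL) = 1/(7.84×2π×0.225×1) = 0.09022 K/W
R_total = 1.746 K/W
Q = ΔT/R_total = 254/1.746

q′ ≈ 145 W/m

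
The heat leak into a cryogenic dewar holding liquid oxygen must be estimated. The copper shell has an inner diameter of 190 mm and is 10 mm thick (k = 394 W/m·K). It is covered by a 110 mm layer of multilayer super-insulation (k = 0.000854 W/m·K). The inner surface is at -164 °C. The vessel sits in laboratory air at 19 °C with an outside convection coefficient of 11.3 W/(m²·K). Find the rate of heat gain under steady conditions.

Each spherical layer contributes R = (1/r_i − 1/r_o)/(4πk):
R_copper shell = (1/0.095 − 1/0.105)/(4π×394) = 2.025×10^-4 K/W
R_multilayer super-insulation = (1/0.105 − 1/0.215)/(4π×0.000854) = 454 K/W
R_outer film = 1/(h·4πr_o²) = 1/(11.3×4π×0.215²) = 0.1523 K/W
R_total = 454.2 K/W
Q = ΔT/R_total = 183/454.2

Q ≈ 0.403 W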